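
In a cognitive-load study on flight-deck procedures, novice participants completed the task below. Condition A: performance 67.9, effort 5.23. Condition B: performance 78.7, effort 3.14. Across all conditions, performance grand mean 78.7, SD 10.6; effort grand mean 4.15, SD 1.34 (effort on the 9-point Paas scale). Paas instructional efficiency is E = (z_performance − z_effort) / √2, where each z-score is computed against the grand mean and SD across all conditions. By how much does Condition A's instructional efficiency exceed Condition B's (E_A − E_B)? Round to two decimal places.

-1.82

Condition A: z_P = (67.9 − 78.7)/10.6 = -1.0189; z_E = (5.23 − 4.15)/1.34 = 0.8060; E_A = (-1.0189 − 0.8060)/√2 = -1.2904.
Condition B: z_P = (78.7 − 78.7)/10.6 = 0.0000; z_E = (3.14 − 4.15)/1.34 = -0.7537; E_B = (0.0000 − (-0.7537))/√2 = 0.5329.
E_A − E_B = -1.2904 − 0.5329 = -1.8233 ≈ -1.82.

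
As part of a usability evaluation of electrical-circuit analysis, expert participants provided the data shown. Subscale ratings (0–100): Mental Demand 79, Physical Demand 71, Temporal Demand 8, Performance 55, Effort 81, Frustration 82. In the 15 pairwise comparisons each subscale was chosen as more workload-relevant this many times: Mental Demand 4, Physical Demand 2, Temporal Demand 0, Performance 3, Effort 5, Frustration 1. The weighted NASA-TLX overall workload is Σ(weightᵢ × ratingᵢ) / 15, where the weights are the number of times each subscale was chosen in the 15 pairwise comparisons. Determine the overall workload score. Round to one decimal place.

The tallies are the weights (they sum to 15).
Weighted sum = 4·79 + 2·71 + 0·8 + 3·55 + 5·81 + 1·82
            = 316 + 142 + 0 + 165 + 405 + 82 = 1110.
Overall workload = 1110 / 15 = 74.0000 ≈ 74.0.

74.0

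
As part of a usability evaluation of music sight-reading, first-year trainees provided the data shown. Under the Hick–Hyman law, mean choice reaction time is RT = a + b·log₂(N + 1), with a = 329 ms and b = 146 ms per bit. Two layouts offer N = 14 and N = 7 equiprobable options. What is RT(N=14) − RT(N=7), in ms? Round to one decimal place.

RT(14) = 329 + 146·log₂(15) = 329 + 146·3.9069 = 899.4074 ms.
RT(7) = 329 + 146·log₂(8) = 329 + 146·3.0000 = 767.0000 ms.
Difference = 899.4074 − 767.0000 = 132.4074 ≈ 132.4 ms.

132.4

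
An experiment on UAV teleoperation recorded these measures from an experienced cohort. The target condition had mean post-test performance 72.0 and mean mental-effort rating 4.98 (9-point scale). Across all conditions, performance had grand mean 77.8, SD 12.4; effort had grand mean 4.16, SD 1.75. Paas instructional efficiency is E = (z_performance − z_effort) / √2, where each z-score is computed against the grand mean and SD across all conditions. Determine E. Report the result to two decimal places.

z_performance = (72.0 − 77.8) / 12.4 = -5.8000 / 12.4 = -0.4677.
z_effort = (4.98 − 4.16) / 1.75 = 0.8200 / 1.75 = 0.4686.
z_P − z_E = -0.4677 − 0.4686 = -0.9363.
E = -0.9363 / √2 = -0.9363 / 1.41421 = -0.6621 ≈ -0.66.

-0.66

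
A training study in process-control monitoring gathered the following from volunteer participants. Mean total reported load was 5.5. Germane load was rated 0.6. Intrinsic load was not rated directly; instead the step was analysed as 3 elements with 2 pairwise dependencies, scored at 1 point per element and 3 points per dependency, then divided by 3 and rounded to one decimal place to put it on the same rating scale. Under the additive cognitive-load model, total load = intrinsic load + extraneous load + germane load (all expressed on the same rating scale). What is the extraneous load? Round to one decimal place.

Intrinsic (element-interactivity): (3 × 1 + 2 × 3) / 3 = 9 / 3 = 3.0000 → 3.0.
extraneous load = total − intrinsic − germane
             = 5.5 − 3.0 − 0.6 = 1.9.

1.9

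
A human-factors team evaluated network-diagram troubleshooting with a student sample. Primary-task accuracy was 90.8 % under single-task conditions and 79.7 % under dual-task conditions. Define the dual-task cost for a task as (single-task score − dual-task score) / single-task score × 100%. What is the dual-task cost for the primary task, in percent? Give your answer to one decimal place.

Cost = (90.8 − 79.7) / 90.8 × 100%
     = 11.1000 / 90.8 × 100% = 12.2247%.
≈ 12.2%.

12.2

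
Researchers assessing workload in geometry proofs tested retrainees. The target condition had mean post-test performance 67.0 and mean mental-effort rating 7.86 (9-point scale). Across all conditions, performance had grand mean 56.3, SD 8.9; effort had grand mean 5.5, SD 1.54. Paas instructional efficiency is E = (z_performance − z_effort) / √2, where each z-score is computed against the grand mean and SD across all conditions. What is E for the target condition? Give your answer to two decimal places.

z_performance = (67.0 − 56.3) / 8.9 = 10.7000 / 8.9 = 1.2022.
z_effort = (7.86 − 5.5) / 1.54 = 2.3600 / 1.54 = 1.5325.
z_P − z_E = 1.2022 − 1.5325 = -0.3303.
E = -0.3303 / √2 = -0.3303 / 1.41421 = -0.2336 ≈ -0.23.

-0.23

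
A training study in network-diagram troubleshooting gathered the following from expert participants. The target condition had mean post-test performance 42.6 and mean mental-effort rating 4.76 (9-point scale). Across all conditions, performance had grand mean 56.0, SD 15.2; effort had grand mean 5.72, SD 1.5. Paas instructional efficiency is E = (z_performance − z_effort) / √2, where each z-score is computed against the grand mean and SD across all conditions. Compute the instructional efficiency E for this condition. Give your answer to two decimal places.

-0.17

z_performance = (42.6 − 56.0) / 15.2 = -13.4000 / 15.2 = -0.8816.
z_effort = (4.76 − 5.72) / 1.5 = -0.9600 / 1.5 = -0.6400.
z_P − z_E = -0.8816 − (-0.6400) = -0.2416.
E = -0.2416 / √2 = -0.2416 / 1.41421 = -0.1708 ≈ -0.17.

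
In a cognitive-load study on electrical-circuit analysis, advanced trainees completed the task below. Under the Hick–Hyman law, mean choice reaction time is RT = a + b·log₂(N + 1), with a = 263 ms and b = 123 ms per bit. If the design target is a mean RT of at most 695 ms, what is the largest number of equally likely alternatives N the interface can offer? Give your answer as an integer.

10

Set 263 + 123·log₂(N + 1) ≤ 695.
log₂(N + 1) ≤ (695 − 263) / 123 = 3.5122.
N + 1 ≤ 2^3.5122 = 11.4098.
N ≤ 10.4098, so the largest integer N is 10.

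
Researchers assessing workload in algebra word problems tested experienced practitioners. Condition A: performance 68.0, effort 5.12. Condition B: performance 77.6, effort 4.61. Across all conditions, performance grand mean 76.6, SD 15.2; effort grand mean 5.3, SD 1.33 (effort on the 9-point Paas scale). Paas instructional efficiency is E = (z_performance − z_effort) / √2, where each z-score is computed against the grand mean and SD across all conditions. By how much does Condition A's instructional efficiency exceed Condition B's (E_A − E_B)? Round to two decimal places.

Condition A: z_P = (68.0 − 76.6)/15.2 = -0.5658; z_E = (5.12 − 5.3)/1.33 = -0.1353; E_A = (-0.5658 − (-0.1353))/√2 = -0.3044.
Condition B: z_P = (77.6 − 76.6)/15.2 = 0.0658; z_E = (4.61 − 5.3)/1.33 = -0.5188; E_B = (0.0658 − (-0.5188))/√2 = 0.4134.
E_A − E_B = -0.3044 − 0.4134 = -0.7178 ≈ -0.72.

-0.72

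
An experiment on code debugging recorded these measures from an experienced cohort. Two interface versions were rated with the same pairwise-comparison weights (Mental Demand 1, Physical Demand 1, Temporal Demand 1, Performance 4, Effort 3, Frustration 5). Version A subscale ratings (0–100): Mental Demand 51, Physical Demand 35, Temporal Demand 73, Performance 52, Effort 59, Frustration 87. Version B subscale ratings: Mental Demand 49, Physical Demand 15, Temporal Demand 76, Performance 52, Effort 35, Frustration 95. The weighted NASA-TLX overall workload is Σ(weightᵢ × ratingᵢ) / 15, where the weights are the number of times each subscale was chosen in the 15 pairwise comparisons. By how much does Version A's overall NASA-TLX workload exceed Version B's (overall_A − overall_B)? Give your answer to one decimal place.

Version A weighted sum = 1·51 + 1·35 + 1·73 + 4·52 + 3·59 + 5·87 = 51 + 35 + 73 + 208 + 177 + 435 = 979; overall_A = 979/15 = 65.2667.
Version B weighted sum = 1·49 + 1·15 + 1·76 + 4·52 + 3·35 + 5·95 = 49 + 15 + 76 + 208 + 105 + 475 = 928; overall_B = 928/15 = 61.8667.
Difference = 65.2667 − 61.8667 = 3.4000 ≈ 3.4.

3.4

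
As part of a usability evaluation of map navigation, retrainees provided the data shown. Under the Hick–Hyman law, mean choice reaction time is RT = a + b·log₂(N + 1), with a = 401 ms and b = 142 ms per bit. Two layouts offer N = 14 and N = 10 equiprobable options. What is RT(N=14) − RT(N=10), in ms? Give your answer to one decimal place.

63.5

RT(14) = 401 + 142·log₂(15) = 401 + 142·3.9069 = 955.7798 ms.
RT(10) = 401 + 142·log₂(11) = 401 + 142·3.4594 = 892.2348 ms.
Difference = 955.7798 − 892.2348 = 63.5450 ≈ 63.5 ms.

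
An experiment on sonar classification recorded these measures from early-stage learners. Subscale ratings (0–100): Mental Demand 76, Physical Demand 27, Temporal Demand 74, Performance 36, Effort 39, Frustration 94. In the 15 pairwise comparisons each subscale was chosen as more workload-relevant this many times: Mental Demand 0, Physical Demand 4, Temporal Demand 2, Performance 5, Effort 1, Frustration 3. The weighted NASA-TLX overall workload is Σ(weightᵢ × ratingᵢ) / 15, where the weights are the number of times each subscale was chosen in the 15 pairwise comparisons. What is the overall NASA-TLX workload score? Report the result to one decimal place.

The tallies are the weights (they sum to 15).
Weighted sum = 0·76 + 4·27 + 2·74 + 5·36 + 1·39 + 3·94
            = 0 + 108 + 148 + 180 + 39 + 282 = 757.
Overall workload = 757 / 15 = 50.4667 ≈ 50.5.

50.5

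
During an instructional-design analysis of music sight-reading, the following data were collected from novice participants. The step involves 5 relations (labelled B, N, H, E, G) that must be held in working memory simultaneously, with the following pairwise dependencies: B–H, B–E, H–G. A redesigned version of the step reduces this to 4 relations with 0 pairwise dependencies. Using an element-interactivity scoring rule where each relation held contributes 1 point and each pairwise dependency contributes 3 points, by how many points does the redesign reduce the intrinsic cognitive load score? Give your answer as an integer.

10

Original: 5 × 1 + 3 × 3 = 5 + 9 = 14.
Redesigned: 4 × 1 + 0 × 3 = 4 + 0 = 4.
Reduction = 14 − 4 = 10.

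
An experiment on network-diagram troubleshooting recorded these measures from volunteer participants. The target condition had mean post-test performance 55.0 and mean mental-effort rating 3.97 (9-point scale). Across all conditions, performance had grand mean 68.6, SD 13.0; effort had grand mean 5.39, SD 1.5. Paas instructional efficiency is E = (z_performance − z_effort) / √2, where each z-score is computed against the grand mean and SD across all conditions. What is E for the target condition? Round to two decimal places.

z_performance = (55.0 − 68.6) / 13.0 = -13.6000 / 13.0 = -1.0462.
z_effort = (3.97 − 5.39) / 1.5 = -1.4200 / 1.5 = -0.9467.
z_P − z_E = -1.0462 − (-0.9467) = -0.0995.
E = -0.0995 / √2 = -0.0995 / 1.41421 = -0.0704 ≈ -0.07.

-0.07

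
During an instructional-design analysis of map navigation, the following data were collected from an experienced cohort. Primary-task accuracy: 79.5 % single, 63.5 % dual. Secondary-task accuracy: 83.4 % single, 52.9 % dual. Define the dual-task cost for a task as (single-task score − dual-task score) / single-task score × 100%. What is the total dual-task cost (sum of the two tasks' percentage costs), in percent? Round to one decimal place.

Primary cost = (79.5 − 63.5) / 79.5 × 100% = 20.1258%.
Secondary cost = (83.4 − 52.9) / 83.4 × 100% = 36.5707%.
Total = 20.1258% + 36.5707% = 56.6965% ≈ 56.7%.

56.7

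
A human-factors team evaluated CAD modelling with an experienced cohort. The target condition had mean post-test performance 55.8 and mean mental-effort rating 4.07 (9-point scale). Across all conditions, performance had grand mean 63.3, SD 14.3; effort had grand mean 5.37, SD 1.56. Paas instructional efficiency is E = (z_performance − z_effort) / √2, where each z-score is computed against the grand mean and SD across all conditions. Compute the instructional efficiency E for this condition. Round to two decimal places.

0.22

z_performance = (55.8 − 63.3) / 14.3 = -7.5000 / 14.3 = -0.5245.
z_effort = (4.07 − 5.37) / 1.56 = -1.3000 / 1.56 = -0.8333.
z_P − z_E = -0.5245 − (-0.8333) = 0.3088.
E = 0.3088 / √2 = 0.3088 / 1.41421 = 0.2184 ≈ 0.22.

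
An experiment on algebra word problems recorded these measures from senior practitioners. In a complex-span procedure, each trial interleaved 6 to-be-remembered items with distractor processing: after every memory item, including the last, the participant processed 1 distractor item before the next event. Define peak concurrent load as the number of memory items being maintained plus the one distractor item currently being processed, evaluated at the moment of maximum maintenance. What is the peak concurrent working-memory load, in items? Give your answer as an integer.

Maintenance is greatest during the distractor(s) after memory item 6: all 6 memory items are being held.
One distractor item is concurrently being processed.
Peak concurrent load = 6 + 1 = 7 items.

7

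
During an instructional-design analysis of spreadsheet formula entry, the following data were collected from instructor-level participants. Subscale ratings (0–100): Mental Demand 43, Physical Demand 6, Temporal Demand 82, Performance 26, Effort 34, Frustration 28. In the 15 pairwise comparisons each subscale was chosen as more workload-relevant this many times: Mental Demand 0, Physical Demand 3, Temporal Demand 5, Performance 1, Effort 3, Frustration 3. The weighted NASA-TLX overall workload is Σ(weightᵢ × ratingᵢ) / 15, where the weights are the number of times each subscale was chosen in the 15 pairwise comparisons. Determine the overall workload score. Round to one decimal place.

The tallies are the weights (they sum to 15).
Weighted sum = 0·43 + 3·6 + 5·82 + 1·26 + 3·34 + 3·28
            = 0 + 18 + 410 + 26 + 102 + 84 = 640.
Overall workload = 640 / 15 = 42.6667 ≈ 42.7.

42.7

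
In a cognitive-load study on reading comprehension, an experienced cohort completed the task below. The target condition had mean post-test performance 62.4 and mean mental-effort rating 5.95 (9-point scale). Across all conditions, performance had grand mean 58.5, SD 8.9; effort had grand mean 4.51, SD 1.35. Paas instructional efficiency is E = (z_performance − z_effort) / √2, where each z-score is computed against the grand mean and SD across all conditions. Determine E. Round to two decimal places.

z_performance = (62.4 − 58.5) / 8.9 = 3.9000 / 8.9 = 0.4382.
z_effort = (5.95 − 4.51) / 1.35 = 1.4400 / 1.35 = 1.0667.
z_P − z_E = 0.4382 − 1.0667 = -0.6285.
E = -0.6285 / √2 = -0.6285 / 1.41421 = -0.4444 ≈ -0.44.

-0.44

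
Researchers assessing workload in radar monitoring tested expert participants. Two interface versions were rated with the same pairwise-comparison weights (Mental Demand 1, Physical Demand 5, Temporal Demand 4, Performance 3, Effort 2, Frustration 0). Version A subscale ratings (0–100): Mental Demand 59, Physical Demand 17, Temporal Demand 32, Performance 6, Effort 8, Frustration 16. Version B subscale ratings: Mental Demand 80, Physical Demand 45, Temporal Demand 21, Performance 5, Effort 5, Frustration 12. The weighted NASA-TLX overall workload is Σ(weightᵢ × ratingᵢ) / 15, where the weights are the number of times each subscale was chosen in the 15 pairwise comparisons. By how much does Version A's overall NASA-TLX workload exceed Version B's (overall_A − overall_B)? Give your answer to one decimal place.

Version A weighted sum = 1·59 + 5·17 + 4·32 + 3·6 + 2·8 + 0·16 = 59 + 85 + 128 + 18 + 16 + 0 = 306; overall_A = 306/15 = 20.4000.
Version B weighted sum = 1·80 + 5·45 + 4·21 + 3·5 + 2·5 + 0·12 = 80 + 225 + 84 + 15 + 10 + 0 = 414; overall_B = 414/15 = 27.6000.
Difference = 20.4000 − 27.6000 = -7.2000 ≈ -7.2.

-7.2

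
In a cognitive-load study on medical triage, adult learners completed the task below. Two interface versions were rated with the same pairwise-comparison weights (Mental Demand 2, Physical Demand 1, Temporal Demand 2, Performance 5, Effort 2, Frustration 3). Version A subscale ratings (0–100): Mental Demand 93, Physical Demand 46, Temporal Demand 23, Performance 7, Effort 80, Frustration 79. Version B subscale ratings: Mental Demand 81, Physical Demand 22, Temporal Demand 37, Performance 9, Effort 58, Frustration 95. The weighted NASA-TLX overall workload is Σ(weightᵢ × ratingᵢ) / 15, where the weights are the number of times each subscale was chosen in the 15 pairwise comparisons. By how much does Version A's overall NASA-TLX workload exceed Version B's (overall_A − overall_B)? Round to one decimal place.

Version A weighted sum = 2·93 + 1·46 + 2·23 + 5·7 + 2·80 + 3·79 = 186 + 46 + 46 + 35 + 160 + 237 = 710; overall_A = 710/15 = 47.3333.
Version B weighted sum = 2·81 + 1·22 + 2·37 + 5·9 + 2·58 + 3·95 = 162 + 22 + 74 + 45 + 116 + 285 = 704; overall_B = 704/15 = 46.9333.
Difference = 47.3333 − 46.9333 = 0.4000 ≈ 0.4.

0.4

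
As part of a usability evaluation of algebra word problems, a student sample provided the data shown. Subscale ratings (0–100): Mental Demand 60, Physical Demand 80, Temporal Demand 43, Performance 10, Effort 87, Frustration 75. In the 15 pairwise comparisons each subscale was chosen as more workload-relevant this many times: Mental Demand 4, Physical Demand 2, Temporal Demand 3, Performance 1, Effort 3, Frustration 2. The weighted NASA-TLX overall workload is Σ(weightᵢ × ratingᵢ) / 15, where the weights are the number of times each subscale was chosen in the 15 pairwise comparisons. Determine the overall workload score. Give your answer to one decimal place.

The tallies are the weights (they sum to 15).
Weighted sum = 4·60 + 2·80 + 3·43 + 1·10 + 3·87 + 2·75
            = 240 + 160 + 129 + 10 + 261 + 150 = 950.
Overall workload = 950 / 15 = 63.3333 ≈ 63.3.

63.3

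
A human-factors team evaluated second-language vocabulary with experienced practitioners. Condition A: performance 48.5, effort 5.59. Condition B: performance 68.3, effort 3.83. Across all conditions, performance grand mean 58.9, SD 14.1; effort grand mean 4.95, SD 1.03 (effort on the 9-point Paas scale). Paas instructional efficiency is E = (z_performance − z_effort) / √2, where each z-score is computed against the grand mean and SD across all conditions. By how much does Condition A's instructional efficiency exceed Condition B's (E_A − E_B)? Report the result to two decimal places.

-2.20

Condition A: z_P = (48.5 − 58.9)/14.1 = -0.7376; z_E = (5.59 − 4.95)/1.03 = 0.6214; E_A = (-0.7376 − 0.6214)/√2 = -0.9610.
Condition B: z_P = (68.3 − 58.9)/14.1 = 0.6667; z_E = (3.83 − 4.95)/1.03 = -1.0874; E_B = (0.6667 − (-1.0874))/√2 = 1.2403.
E_A − E_B = -0.9610 − 1.2403 = -2.2013 ≈ -2.20.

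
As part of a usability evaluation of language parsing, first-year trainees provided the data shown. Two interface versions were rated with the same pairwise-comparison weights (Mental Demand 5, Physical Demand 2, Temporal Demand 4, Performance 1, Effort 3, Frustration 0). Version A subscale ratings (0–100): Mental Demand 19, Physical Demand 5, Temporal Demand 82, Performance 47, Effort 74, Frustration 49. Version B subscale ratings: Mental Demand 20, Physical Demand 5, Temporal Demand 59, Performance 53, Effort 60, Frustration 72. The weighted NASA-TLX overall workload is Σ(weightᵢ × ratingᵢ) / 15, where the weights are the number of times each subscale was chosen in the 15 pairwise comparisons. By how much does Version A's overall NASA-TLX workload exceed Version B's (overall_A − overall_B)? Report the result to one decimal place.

Version A weighted sum = 5·19 + 2·5 + 4·82 + 1·47 + 3·74 + 0·49 = 95 + 10 + 328 + 47 + 222 + 0 = 702; overall_A = 702/15 = 46.8000.
Version B weighted sum = 5·20 + 2·5 + 4·59 + 1·53 + 3·60 + 0·72 = 100 + 10 + 236 + 53 + 180 + 0 = 579; overall_B = 579/15 = 38.6000.
Difference = 46.8000 − 38.6000 = 8.2000 ≈ 8.2.

8.2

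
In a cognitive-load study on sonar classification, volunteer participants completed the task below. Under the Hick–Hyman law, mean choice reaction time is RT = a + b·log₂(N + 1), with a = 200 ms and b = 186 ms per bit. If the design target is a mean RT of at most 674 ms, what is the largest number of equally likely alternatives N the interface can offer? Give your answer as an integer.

Set 200 + 186·log₂(N + 1) ≤ 674.
log₂(N + 1) ≤ (674 − 200) / 186 = 2.5484.
N + 1 ≤ 2^2.5484 = 5.8499.
N ≤ 4.8499, so the largest integer N is 4.

4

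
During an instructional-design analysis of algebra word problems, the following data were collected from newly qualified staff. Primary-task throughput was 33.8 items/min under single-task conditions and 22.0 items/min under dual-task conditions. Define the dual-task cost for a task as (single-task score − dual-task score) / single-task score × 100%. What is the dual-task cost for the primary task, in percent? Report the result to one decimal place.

Cost = (33.8 − 22.0) / 33.8 × 100%
     = 11.8000 / 33.8 × 100% = 34.9112%.
≈ 34.9%.

34.9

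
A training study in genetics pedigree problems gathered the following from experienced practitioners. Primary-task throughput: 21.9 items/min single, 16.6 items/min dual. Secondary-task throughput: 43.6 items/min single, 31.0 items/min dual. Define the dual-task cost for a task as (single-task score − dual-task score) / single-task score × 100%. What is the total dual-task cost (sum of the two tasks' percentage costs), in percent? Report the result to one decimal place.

Primary cost = (21.9 − 16.6) / 21.9 × 100% = 24.2009%.
Secondary cost = (43.6 − 31.0) / 43.6 × 100% = 28.8991%.
Total = 24.2009% + 28.8991% = 53.1000% ≈ 53.1%.

53.1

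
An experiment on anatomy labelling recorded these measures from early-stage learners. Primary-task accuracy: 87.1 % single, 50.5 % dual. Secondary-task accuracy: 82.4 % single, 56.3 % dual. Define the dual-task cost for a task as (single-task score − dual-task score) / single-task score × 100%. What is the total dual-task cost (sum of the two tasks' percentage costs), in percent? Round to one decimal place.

Primary cost = (87.1 − 50.5) / 87.1 × 100% = 42.0207%.
Secondary cost = (82.4 − 56.3) / 82.4 × 100% = 31.6748%.
Total = 42.0207% + 31.6748% = 73.6955% ≈ 73.7%.

73.7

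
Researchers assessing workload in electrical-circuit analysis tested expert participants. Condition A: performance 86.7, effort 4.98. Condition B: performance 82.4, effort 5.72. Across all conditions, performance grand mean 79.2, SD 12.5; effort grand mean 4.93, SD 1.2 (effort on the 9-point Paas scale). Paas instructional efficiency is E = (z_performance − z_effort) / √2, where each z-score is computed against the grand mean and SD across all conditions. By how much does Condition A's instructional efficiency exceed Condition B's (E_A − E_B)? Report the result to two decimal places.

Condition A: z_P = (86.7 − 79.2)/12.5 = 0.6000; z_E = (4.98 − 4.93)/1.2 = 0.0417; E_A = (0.6000 − 0.0417)/√2 = 0.3948.
Condition B: z_P = (82.4 − 79.2)/12.5 = 0.2560; z_E = (5.72 − 4.93)/1.2 = 0.6583; E_B = (0.2560 − 0.6583)/√2 = -0.2845.
E_A − E_B = 0.3948 − (-0.2845) = 0.6793 ≈ 0.68.

0.68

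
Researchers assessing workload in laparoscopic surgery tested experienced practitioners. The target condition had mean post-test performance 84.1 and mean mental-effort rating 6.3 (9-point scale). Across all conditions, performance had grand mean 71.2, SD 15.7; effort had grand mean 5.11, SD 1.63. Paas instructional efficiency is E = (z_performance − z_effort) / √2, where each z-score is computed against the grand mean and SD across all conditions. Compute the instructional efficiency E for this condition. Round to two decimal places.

0.06

z_performance = (84.1 − 71.2) / 15.7 = 12.9000 / 15.7 = 0.8217.
z_effort = (6.3 − 5.11) / 1.63 = 1.1900 / 1.63 = 0.7301.
z_P − z_E = 0.8217 − 0.7301 = 0.0916.
E = 0.0916 / √2 = 0.0916 / 1.41421 = 0.0648 ≈ 0.06.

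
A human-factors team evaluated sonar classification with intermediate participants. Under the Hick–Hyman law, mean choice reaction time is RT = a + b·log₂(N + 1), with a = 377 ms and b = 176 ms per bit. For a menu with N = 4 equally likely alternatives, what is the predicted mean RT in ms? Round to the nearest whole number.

log₂(4 + 1) = log₂(5) = 2.3219.
RT = 377 + 176 × 2.3219 = 377 + 408.6544 = 785.6544 ms.
≈ 786 ms.

786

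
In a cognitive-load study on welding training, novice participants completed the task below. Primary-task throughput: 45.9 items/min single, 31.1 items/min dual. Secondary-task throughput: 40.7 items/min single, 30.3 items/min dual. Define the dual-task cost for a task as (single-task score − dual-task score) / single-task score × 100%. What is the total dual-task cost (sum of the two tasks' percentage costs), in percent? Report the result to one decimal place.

Primary cost = (45.9 − 31.1) / 45.9 × 100% = 32.2440%.
Secondary cost = (40.7 − 30.3) / 40.7 × 100% = 25.5528%.
Total = 32.2440% + 25.5528% = 57.7968% ≈ 57.8%.

57.8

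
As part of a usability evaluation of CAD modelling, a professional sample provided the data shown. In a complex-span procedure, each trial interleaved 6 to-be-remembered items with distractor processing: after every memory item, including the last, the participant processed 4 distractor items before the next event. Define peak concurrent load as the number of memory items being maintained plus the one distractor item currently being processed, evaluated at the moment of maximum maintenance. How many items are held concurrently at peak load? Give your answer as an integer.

Maintenance is greatest during the distractor(s) after memory item 6: all 6 memory items are being held.
One distractor item is concurrently being processed.
Peak concurrent load = 6 + 1 = 7 items.

7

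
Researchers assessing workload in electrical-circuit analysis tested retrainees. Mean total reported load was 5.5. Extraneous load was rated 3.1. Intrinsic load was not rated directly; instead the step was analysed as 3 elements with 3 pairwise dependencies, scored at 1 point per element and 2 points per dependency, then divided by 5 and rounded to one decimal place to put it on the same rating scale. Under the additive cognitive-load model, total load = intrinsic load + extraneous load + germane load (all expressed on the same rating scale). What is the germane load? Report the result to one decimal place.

Intrinsic (element-interactivity): (3 × 1 + 3 × 2) / 5 = 9 / 5 = 1.8000 → 1.8.
germane load = total − intrinsic − extraneous
             = 5.5 − 1.8 − 3.1 = 0.6.

0.6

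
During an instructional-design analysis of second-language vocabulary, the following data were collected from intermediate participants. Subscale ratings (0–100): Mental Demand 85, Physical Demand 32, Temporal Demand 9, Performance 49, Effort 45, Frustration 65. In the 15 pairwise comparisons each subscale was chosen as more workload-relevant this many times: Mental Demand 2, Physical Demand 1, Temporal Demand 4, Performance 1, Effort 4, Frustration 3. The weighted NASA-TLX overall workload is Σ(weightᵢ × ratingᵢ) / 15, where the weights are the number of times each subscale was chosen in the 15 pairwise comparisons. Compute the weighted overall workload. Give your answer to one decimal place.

The tallies are the weights (they sum to 15).
Weighted sum = 2·85 + 1·32 + 4·9 + 1·49 + 4·45 + 3·65
            = 170 + 32 + 36 + 49 + 180 + 195 = 662.
Overall workload = 662 / 15 = 44.1333 ≈ 44.1.

44.1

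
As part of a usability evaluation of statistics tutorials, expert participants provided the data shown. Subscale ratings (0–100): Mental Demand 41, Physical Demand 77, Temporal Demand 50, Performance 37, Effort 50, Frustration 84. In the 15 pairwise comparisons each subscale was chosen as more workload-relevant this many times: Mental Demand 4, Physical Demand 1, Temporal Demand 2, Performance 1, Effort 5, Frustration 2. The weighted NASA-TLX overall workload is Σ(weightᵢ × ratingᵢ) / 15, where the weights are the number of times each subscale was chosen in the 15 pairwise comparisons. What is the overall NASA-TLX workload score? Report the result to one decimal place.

The tallies are the weights (they sum to 15).
Weighted sum = 4·41 + 1·77 + 2·50 + 1·37 + 5·50 + 2·84
            = 164 + 77 + 100 + 37 + 250 + 168 = 796.
Overall workload = 796 / 15 = 53.0667 ≈ 53.1.

53.1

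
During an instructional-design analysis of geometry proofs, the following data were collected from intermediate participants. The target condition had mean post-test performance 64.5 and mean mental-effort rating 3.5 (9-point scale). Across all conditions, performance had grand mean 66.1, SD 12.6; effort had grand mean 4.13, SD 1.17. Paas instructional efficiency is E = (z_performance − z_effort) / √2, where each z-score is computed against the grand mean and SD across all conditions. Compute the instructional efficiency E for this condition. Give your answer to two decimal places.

z_performance = (64.5 − 66.1) / 12.6 = -1.6000 / 12.6 = -0.1270.
z_effort = (3.5 − 4.13) / 1.17 = -0.6300 / 1.17 = -0.5385.
z_P − z_E = -0.1270 − (-0.5385) = 0.4115.
E = 0.4115 / √2 = 0.4115 / 1.41421 = 0.2910 ≈ 0.29.

0.29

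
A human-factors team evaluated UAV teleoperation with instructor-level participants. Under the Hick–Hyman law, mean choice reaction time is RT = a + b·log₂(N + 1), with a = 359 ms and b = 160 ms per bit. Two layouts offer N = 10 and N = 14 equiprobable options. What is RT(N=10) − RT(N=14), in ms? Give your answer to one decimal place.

RT(10) = 359 + 160·log₂(11) = 359 + 160·3.4594 = 912.5040 ms.
RT(14) = 359 + 160·log₂(15) = 359 + 160·3.9069 = 984.1040 ms.
Difference = 912.5040 − 984.1040 = -71.6000 ≈ -71.6 ms.

-71.6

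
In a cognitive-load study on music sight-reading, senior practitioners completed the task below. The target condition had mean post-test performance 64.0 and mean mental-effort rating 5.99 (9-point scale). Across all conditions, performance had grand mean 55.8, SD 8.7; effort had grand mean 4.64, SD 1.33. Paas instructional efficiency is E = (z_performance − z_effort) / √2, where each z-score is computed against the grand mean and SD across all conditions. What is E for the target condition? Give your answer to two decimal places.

z_performance = (64.0 − 55.8) / 8.7 = 8.2000 / 8.7 = 0.9425.
z_effort = (5.99 − 4.64) / 1.33 = 1.3500 / 1.33 = 1.0150.
z_P − z_E = 0.9425 − 1.0150 = -0.0725.
E = -0.0725 / √2 = -0.0725 / 1.41421 = -0.0513 ≈ -0.05.

-0.05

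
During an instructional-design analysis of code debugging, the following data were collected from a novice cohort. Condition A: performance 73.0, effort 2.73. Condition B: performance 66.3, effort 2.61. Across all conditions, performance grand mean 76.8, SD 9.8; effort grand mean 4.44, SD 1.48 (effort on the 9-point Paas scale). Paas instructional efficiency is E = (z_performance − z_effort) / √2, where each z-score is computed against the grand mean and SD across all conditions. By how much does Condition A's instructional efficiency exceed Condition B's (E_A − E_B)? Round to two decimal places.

Condition A: z_P = (73.0 − 76.8)/9.8 = -0.3878; z_E = (2.73 − 4.44)/1.48 = -1.1554; E_A = (-0.3878 − (-1.1554))/√2 = 0.5428.
Condition B: z_P = (66.3 − 76.8)/9.8 = -1.0714; z_E = (2.61 − 4.44)/1.48 = -1.2365; E_B = (-1.0714 − (-1.2365))/√2 = 0.1167.
E_A − E_B = 0.5428 − 0.1167 = 0.4261 ≈ 0.43.

0.43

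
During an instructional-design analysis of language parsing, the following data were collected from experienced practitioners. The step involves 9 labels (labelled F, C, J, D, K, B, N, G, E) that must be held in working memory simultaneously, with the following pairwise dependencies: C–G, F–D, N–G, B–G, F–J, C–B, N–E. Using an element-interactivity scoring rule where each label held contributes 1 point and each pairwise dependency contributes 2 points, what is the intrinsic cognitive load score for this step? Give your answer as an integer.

Count of labels held simultaneously: 9.
Count of pairwise dependencies listed: 7.
Element contribution: 9 × 1 = 9.
Interaction contribution: 7 × 2 = 14.
Intrinsic load = 9 + 14 = 23.

23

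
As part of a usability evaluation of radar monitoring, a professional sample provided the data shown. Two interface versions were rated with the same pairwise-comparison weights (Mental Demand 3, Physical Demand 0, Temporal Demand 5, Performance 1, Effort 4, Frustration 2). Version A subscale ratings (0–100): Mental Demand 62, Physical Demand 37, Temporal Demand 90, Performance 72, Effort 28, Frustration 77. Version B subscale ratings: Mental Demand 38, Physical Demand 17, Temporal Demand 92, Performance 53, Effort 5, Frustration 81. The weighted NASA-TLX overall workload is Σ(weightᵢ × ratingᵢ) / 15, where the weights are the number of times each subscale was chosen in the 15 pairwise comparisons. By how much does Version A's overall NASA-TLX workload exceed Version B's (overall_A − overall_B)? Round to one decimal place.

Version A weighted sum = 3·62 + 0·37 + 5·90 + 1·72 + 4·28 + 2·77 = 186 + 0 + 450 + 72 + 112 + 154 = 974; overall_A = 974/15 = 64.9333.
Version B weighted sum = 3·38 + 0·17 + 5·92 + 1·53 + 4·5 + 2·81 = 114 + 0 + 460 + 53 + 20 + 162 = 809; overall_B = 809/15 = 53.9333.
Difference = 64.9333 − 53.9333 = 11.0000 ≈ 11.0.

11.0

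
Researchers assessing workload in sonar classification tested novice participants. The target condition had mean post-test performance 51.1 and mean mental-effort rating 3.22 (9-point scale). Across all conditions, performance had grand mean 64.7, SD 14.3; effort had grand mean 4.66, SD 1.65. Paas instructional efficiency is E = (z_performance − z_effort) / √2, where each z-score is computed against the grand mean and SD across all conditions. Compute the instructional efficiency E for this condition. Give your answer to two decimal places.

-0.06

z_performance = (51.1 − 64.7) / 14.3 = -13.6000 / 14.3 = -0.9510.
z_effort = (3.22 − 4.66) / 1.65 = -1.4400 / 1.65 = -0.8727.
z_P − z_E = -0.9510 − (-0.8727) = -0.0783.
E = -0.0783 / √2 = -0.0783 / 1.41421 = -0.0554 ≈ -0.06.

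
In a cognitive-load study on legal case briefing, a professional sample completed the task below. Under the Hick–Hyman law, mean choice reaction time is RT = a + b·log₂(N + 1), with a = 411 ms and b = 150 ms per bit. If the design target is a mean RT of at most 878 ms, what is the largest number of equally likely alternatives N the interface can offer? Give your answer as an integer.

7

Set 411 + 150·log₂(N + 1) ≤ 878.
log₂(N + 1) ≤ (878 − 411) / 150 = 3.1133.
N + 1 ≤ 2^3.1133 = 8.6536.
N ≤ 7.6536, so the largest integer N is 7.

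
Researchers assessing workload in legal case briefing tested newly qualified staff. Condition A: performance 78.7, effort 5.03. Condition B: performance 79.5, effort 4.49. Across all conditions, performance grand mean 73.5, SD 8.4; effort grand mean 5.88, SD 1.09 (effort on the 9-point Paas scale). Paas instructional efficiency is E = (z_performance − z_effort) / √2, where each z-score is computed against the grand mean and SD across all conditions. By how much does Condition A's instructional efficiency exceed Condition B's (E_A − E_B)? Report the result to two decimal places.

Condition A: z_P = (78.7 − 73.5)/8.4 = 0.6190; z_E = (5.03 − 5.88)/1.09 = -0.7798; E_A = (0.6190 − (-0.7798))/√2 = 0.9891.
Condition B: z_P = (79.5 − 73.5)/8.4 = 0.7143; z_E = (4.49 − 5.88)/1.09 = -1.2752; E_B = (0.7143 − (-1.2752))/√2 = 1.4068.
E_A − E_B = 0.9891 − 1.4068 = -0.4177 ≈ -0.42.

-0.42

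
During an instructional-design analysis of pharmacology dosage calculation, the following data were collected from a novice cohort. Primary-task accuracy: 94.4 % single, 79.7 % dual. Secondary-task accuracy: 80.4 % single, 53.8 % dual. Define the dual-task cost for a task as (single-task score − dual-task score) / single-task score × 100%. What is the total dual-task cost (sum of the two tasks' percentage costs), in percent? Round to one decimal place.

48.7

Primary cost = (94.4 − 79.7) / 94.4 × 100% = 15.5720%.
Secondary cost = (80.4 − 53.8) / 80.4 × 100% = 33.0846%.
Total = 15.5720% + 33.0846% = 48.6566% ≈ 48.7%.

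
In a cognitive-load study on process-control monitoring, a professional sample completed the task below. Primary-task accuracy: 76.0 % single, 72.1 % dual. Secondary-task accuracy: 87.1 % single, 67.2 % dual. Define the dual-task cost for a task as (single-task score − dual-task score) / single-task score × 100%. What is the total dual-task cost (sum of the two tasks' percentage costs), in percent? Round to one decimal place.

Primary cost = (76.0 − 72.1) / 76.0 × 100% = 5.1316%.
Secondary cost = (87.1 − 67.2) / 87.1 × 100% = 22.8473%.
Total = 5.1316% + 22.8473% = 27.9789% ≈ 28.0%.

28.0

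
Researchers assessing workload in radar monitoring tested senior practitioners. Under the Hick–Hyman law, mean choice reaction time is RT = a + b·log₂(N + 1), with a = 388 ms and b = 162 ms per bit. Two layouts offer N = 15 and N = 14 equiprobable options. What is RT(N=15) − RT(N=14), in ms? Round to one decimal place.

RT(15) = 388 + 162·log₂(16) = 388 + 162·4.0000 = 1036.0000 ms.
RT(14) = 388 + 162·log₂(15) = 388 + 162·3.9069 = 1020.9178 ms.
Difference = 1036.0000 − 1020.9178 = 15.0822 ≈ 15.1 ms.

15.1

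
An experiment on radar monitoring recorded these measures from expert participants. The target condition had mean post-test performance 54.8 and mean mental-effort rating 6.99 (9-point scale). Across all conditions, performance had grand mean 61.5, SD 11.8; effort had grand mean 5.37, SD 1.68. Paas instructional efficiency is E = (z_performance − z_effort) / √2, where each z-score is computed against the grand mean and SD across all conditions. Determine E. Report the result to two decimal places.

z_performance = (54.8 − 61.5) / 11.8 = -6.7000 / 11.8 = -0.5678.
z_effort = (6.99 − 5.37) / 1.68 = 1.6200 / 1.68 = 0.9643.
z_P − z_E = -0.5678 − 0.9643 = -1.5321.
E = -1.5321 / √2 = -1.5321 / 1.41421 = -1.0834 ≈ -1.08.

-1.08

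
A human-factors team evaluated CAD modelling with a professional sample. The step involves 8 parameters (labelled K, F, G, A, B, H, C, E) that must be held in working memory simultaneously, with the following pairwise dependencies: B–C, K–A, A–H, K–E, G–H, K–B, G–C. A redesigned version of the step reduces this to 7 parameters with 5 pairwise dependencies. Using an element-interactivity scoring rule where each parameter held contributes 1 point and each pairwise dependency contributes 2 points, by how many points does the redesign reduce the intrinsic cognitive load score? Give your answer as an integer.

Original: 8 × 1 + 7 × 2 = 8 + 14 = 22.
Redesigned: 7 × 1 + 5 × 2 = 7 + 10 = 17.
Reduction = 22 − 17 = 5.

5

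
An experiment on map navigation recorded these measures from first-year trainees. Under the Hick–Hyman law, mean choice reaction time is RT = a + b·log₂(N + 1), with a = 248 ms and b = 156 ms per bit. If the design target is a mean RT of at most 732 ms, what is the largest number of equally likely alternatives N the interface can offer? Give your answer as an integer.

Set 248 + 156·log₂(N + 1) ≤ 732.
log₂(N + 1) ≤ (732 − 248) / 156 = 3.1026.
N + 1 ≤ 2^3.1026 = 8.5897.
N ≤ 7.5897, so the largest integer N is 7.

7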